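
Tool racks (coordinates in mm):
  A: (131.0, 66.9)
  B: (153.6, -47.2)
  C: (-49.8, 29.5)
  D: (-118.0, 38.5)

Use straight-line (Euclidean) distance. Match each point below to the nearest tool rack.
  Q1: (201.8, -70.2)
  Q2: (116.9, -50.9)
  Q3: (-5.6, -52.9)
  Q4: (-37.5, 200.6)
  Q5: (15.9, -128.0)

Q1→B; Q2→B; Q3→C; Q4→C; Q5→B

Q1 at (201.8, -70.2):
  A: √((-70.8)² + (137.1)²) = √(5012.640 + 18796.410) = 154.3 mm
  B: √((-48.2)² + (23.0)²) = √(2323.240 + 529.000) = 53.4 mm
  C: √((-251.6)² + (99.7)²) = √(63302.560 + 9940.090) = 270.6 mm
  D: √((-319.8)² + (108.7)²) = √(102272.040 + 11815.690) = 337.8 mm
  → nearest: B (53.4 mm)
Q2 at (116.9, -50.9):
  A: √((14.1)² + (117.8)²) = √(198.810 + 13876.840) = 118.6 mm
  B: √((36.7)² + (3.7)²) = √(1346.890 + 13.690) = 36.9 mm
  C: √((-166.7)² + (80.4)²) = √(27788.890 + 6464.160) = 185.1 mm
  D: √((-234.9)² + (89.4)²) = √(55178.010 + 7992.360) = 251.3 mm
  → nearest: B (36.9 mm)
Q3 at (-5.6, -52.9):
  A: √((136.6)² + (119.8)²) = √(18659.560 + 14352.040) = 181.7 mm
  B: √((159.2)² + (5.7)²) = √(25344.640 + 32.490) = 159.3 mm
  C: √((-44.2)² + (82.4)²) = √(1953.640 + 6789.760) = 93.5 mm
  D: √((-112.4)² + (91.4)²) = √(12633.760 + 8353.960) = 144.9 mm
  → nearest: C (93.5 mm)
Q4 at (-37.5, 200.6):
  A: √((168.5)² + (-133.7)²) = √(28392.250 + 17875.690) = 215.1 mm
  B: √((191.1)² + (-247.8)²) = √(36519.210 + 61404.840) = 312.9 mm
  C: √((-12.3)² + (-171.1)²) = √(151.290 + 29275.210) = 171.5 mm
  D: √((-80.5)² + (-162.1)²) = √(6480.250 + 26276.410) = 181.0 mm
  → nearest: C (171.5 mm)
Q5 at (15.9, -128.0):
  A: √((115.1)² + (194.9)²) = √(13248.010 + 37986.010) = 226.3 mm
  B: √((137.7)² + (80.8)²) = √(18961.290 + 6528.640) = 159.7 mm
  C: √((-65.7)² + (157.5)²) = √(4316.490 + 24806.250) = 170.7 mm
  D: √((-133.9)² + (166.5)²) = √(17929.210 + 27722.250) = 213.7 mm
  → nearest: B (159.7 mm)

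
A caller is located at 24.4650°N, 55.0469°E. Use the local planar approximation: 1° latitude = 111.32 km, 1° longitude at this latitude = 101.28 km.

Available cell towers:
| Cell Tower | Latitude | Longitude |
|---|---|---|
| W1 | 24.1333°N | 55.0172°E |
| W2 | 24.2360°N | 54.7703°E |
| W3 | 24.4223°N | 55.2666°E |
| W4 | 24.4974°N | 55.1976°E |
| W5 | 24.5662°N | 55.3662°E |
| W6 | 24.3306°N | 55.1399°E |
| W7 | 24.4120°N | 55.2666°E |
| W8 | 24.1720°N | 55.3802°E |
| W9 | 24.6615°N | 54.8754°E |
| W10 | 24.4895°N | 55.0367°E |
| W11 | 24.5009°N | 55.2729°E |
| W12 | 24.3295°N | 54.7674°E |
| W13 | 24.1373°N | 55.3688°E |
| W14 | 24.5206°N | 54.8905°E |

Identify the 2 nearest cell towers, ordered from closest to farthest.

W10, W4

Distances from 24.4650°N, 55.0469°E:
W1: 37.0472 km
W2: 37.8767 km
W3: 22.7533 km
W4: 15.6833 km
W5: 34.2448 km
W6: 17.6794 km
W7: 23.0201 km
W8: 46.9400 km
W9: 27.9319 km
W10: 2.9164 km
W11: 23.2355 km
W12: 32.0757 km
W13: 48.9250 km
W14: 17.0065 km
Sorted: W10 (2.9164 km) < W4 (15.6833 km) < W14 (17.0065 km) < W6 (17.6794 km) < …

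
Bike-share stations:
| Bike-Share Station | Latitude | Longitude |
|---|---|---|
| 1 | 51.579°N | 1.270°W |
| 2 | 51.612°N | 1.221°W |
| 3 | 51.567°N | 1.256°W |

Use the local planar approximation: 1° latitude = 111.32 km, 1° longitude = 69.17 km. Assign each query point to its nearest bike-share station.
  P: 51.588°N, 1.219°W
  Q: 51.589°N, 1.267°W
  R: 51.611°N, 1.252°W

P→2; Q→1; R→2

P at 51.588°N, 1.219°W:
  1: 3.667 km
  2: 2.675 km
  3: 3.466 km
  → nearest: 2 (2.675 km)
Q at 51.589°N, 1.267°W:
  1: 1.132 km
  2: 4.084 km
  3: 2.565 km
  → nearest: 1 (1.132 km)
R at 51.611°N, 1.252°W:
  1: 3.774 km
  2: 2.147 km
  3: 4.906 km
  → nearest: 2 (2.147 km)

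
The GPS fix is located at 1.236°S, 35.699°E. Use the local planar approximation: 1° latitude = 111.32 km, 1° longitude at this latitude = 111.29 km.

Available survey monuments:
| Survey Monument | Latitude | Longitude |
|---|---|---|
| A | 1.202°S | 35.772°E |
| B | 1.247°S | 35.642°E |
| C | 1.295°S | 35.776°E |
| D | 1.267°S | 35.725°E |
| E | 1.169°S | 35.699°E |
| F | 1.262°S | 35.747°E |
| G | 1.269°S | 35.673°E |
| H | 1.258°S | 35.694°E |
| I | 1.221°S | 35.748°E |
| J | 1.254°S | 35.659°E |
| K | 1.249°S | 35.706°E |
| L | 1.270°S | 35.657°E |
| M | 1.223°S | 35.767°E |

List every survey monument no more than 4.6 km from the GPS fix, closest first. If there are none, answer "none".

Distances from 1.236°S, 35.699°E:
A: 8.963 km
B: 6.461 km
C: 10.797 km
D: 4.503 km
E: 7.458 km
F: 6.076 km
G: 4.676 km
H: 2.511 km
I: 5.703 km
J: 4.882 km
K: 1.644 km
L: 6.014 km
M: 7.705 km
Threshold 4.6 km: K (1.644 km), H (2.511 km), D (4.503 km) are within range.

K, H, D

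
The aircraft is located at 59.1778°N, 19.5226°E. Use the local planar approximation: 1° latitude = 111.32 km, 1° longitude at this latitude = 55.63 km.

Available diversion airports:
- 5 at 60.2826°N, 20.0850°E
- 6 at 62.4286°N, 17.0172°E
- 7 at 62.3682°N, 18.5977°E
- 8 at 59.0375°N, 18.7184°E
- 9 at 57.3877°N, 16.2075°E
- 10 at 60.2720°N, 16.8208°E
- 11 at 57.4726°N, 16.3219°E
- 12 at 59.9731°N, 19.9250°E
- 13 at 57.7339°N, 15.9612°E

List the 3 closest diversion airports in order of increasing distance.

Distances from 59.1778°N, 19.5226°E:
5: √((1.1048·111.32)² + (0.5624·55.63)²) = √(15125.638843 + 978.833319) = 126.9034 km
6: √((3.2508·111.32)² + (-2.5054·55.63)²) = √(130956.451171 + 19425.502683) = 387.7911 km
7: √((3.1904·111.32)² + (-0.9249·55.63)²) = √(126135.307007 + 2647.327547) = 358.8630 km
8: √((-0.1403·111.32)² + (-0.8042·55.63)²) = √(243.928046 + 2001.456970) = 47.3855 km
9: √((-1.7901·111.32)² + (-3.3151·55.63)²) = √(39710.099975 + 34010.372356) = 271.5151 km
10: √((1.0942·111.32)² + (-2.7018·55.63)²) = √(14836.785439 + 22590.430882) = 193.4611 km
11: √((-1.7052·111.32)² + (-3.2007·55.63)²) = √(36032.719697 + 31703.562015) = 260.2619 km
12: √((0.7953·111.32)² + (0.4024·55.63)²) = √(7838.055968 + 501.111148) = 91.3190 km
13: √((-1.4439·111.32)² + (-3.5614·55.63)²) = √(25835.723509 + 39251.804636) = 255.1226 km
Sorted: 8 (47.3855 km) < 12 (91.3190 km) < 5 (126.9034 km) < 10 (193.4611 km) < 13 (255.1226 km) < …

8, 12, 5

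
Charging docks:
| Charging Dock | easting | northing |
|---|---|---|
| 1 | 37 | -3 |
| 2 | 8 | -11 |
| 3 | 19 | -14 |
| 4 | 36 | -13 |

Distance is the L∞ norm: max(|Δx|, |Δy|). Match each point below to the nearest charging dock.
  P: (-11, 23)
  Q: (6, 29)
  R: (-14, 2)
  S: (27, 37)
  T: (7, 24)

P at (-11, 23):
  1: max(|48|, |-26|) = 48
  2: max(|19|, |-34|) = 34
  3: max(|30|, |-37|) = 37
  4: max(|47|, |-36|) = 47
  → nearest: 2 (34)
Q at (6, 29):
  1: max(|31|, |-32|) = 32
  2: max(|2|, |-40|) = 40
  3: max(|13|, |-43|) = 43
  4: max(|30|, |-42|) = 42
  → nearest: 1 (32)
R at (-14, 2):
  1: max(|51|, |-5|) = 51
  2: max(|22|, |-13|) = 22
  3: max(|33|, |-16|) = 33
  4: max(|50|, |-15|) = 50
  → nearest: 2 (22)
S at (27, 37):
  1: max(|10|, |-40|) = 40
  2: max(|-19|, |-48|) = 48
  3: max(|-8|, |-51|) = 51
  4: max(|9|, |-50|) = 50
  → nearest: 1 (40)
T at (7, 24):
  1: max(|30|, |-27|) = 30
  2: max(|1|, |-35|) = 35
  3: max(|12|, |-38|) = 38
  4: max(|29|, |-37|) = 37
  → nearest: 1 (30)

P→2; Q→1; R→2; S→1; T→1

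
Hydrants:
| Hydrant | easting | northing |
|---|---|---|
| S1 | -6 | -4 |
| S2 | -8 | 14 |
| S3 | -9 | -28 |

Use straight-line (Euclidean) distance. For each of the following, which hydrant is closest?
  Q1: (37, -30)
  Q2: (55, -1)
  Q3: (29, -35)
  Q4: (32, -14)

Q1 at (37, -30):
  S1: 50.2
  S2: 62.9
  S3: 46.0
  → nearest: S3 (46.0)
Q2 at (55, -1):
  S1: 61.1
  S2: 64.8
  S3: 69.5
  → nearest: S1 (61.1)
Q3 at (29, -35):
  S1: 46.8
  S2: 61.4
  S3: 38.6
  → nearest: S3 (38.6)
Q4 at (32, -14):
  S1: 39.3
  S2: 48.8
  S3: 43.3
  → nearest: S1 (39.3)

Q1→S3; Q2→S1; Q3→S3; Q4→S1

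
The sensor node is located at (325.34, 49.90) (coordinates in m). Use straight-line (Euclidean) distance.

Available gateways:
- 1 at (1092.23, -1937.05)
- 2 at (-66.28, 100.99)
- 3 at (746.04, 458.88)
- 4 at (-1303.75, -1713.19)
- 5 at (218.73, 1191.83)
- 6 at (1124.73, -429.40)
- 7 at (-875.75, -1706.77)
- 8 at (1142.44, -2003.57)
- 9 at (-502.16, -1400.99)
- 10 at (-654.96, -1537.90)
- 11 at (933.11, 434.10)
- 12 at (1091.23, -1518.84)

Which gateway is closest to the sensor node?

2

Distances from (325.34, 49.90):
1: 2129.81 m
2: 394.94 m
3: 586.73 m
4: 2400.50 m
5: 1146.90 m
6: 932.07 m
7: 2128.03 m
8: 2210.07 m
9: 1670.28 m
10: 1866.04 m
11: 719.02 m
12: 1745.72 m
Minimum: 2 at 394.94 m.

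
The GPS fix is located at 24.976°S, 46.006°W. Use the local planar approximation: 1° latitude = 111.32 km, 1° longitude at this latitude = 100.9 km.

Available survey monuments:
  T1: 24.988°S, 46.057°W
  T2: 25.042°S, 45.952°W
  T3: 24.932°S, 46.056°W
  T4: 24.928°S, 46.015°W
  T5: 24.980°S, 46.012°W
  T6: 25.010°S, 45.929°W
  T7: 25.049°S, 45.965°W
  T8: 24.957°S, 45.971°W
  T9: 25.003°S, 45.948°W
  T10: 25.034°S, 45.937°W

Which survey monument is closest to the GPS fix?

T5

Distances from 24.976°S, 46.006°W:
T1: √((-0.012·111.32)² + (-0.051·100.9)²) = √(1.78447 + 26.48029) = 5.316 km
T2: √((-0.066·111.32)² + (0.054·100.9)²) = √(53.98017 + 29.68724) = 9.147 km
T3: √((0.044·111.32)² + (-0.050·100.9)²) = √(23.99119 + 25.45202) = 7.032 km
T4: √((0.048·111.32)² + (-0.009·100.9)²) = √(28.55150 + 0.82465) = 5.420 km
T5: √((-0.004·111.32)² + (-0.006·100.9)²) = √(0.19827 + 0.36651) = 0.752 km
T6: √((-0.034·111.32)² + (0.077·100.9)²) = √(14.32532 + 60.36202) = 8.642 km
T7: √((-0.073·111.32)² + (0.041·100.9)²) = √(66.03773 + 17.11394) = 9.119 km
T8: √((0.019·111.32)² + (0.035·100.9)²) = √(4.47356 + 12.47149) = 4.116 km
T9: √((-0.027·111.32)² + (0.058·100.9)²) = √(9.03387 + 34.24824) = 6.579 km
T10: √((-0.058·111.32)² + (0.069·100.9)²) = √(41.68717 + 48.47084) = 9.495 km
Minimum: T5 at 0.752 km.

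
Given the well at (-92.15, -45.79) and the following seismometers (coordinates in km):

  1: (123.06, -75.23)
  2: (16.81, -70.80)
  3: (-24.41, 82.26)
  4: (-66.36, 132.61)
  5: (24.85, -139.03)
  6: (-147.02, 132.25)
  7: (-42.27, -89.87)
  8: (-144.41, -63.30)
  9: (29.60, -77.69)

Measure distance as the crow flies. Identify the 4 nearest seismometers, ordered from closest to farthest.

Distances from (-92.15, -45.79):
1: 217.21 km
2: 111.79 km
3: 144.86 km
4: 180.25 km
5: 149.61 km
6: 186.30 km
7: 66.57 km
8: 55.12 km
9: 125.86 km
Sorted: 8 (55.12 km) < 7 (66.57 km) < 2 (111.79 km) < 9 (125.86 km) < 3 (144.86 km) < 5 (149.61 km) < …

8, 7, 2, 9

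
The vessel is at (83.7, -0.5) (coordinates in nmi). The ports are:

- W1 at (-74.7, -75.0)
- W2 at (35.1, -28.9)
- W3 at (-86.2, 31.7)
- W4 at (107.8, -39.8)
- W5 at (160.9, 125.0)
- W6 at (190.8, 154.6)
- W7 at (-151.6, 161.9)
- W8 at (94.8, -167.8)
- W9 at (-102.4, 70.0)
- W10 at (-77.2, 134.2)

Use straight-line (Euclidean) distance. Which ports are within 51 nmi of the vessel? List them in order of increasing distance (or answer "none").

W4

Distances from (83.7, -0.5):
W1: √((-158.4)² + (-74.5)²) = √(25090.560 + 5550.250) = 175.0 nmi
W2: √((-48.6)² + (-28.4)²) = √(2361.960 + 806.560) = 56.3 nmi
W3: √((-169.9)² + (32.2)²) = √(28866.010 + 1036.840) = 172.9 nmi
W4: √((24.1)² + (-39.3)²) = √(580.810 + 1544.490) = 46.1 nmi
W5: √((77.2)² + (125.5)²) = √(5959.840 + 15750.250) = 147.3 nmi
W6: √((107.1)² + (155.1)²) = √(11470.410 + 24056.010) = 188.5 nmi
W7: √((-235.3)² + (162.4)²) = √(55366.090 + 26373.760) = 285.9 nmi
W8: √((11.1)² + (-167.3)²) = √(123.210 + 27989.290) = 167.7 nmi
W9: √((-186.1)² + (70.5)²) = √(34633.210 + 4970.250) = 199.0 nmi
W10: √((-160.9)² + (134.7)²) = √(25888.810 + 18144.090) = 209.8 nmi
Threshold 51 nmi: W4 (46.1 nmi) is within range.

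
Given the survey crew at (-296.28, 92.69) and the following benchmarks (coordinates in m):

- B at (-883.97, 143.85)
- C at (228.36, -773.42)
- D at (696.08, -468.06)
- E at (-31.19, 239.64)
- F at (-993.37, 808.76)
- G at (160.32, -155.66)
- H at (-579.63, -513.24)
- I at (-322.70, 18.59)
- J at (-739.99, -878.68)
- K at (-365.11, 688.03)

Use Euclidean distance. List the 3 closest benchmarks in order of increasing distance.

I, E, G

Distances from (-296.28, 92.69):
B: √((-587.69)² + (51.16)²) = √(345379.5361 + 2617.3456) = 589.91 m
C: √((524.64)² + (-866.11)²) = √(275247.1296 + 750146.5321) = 1012.62 m
D: √((992.36)² + (-560.75)²) = √(984778.3696 + 314440.5625) = 1139.83 m
E: √((265.09)² + (146.95)²) = √(70272.7081 + 21594.3025) = 303.10 m
F: √((-697.09)² + (716.07)²) = √(485934.4681 + 512756.2449) = 999.35 m
G: √((456.60)² + (-248.35)²) = √(208483.5600 + 61677.7225) = 519.77 m
H: √((-283.35)² + (-605.93)²) = √(80287.2225 + 367151.1649) = 668.91 m
I: √((-26.42)² + (-74.10)²) = √(698.0164 + 5490.8100) = 78.67 m
J: √((-443.71)² + (-971.37)²) = √(196878.5641 + 943559.6769) = 1067.91 m
K: √((-68.83)² + (595.34)²) = √(4737.5689 + 354429.7156) = 599.31 m
Sorted: I (78.67 m) < E (303.10 m) < G (519.77 m) < B (589.91 m) < K (599.31 m) < …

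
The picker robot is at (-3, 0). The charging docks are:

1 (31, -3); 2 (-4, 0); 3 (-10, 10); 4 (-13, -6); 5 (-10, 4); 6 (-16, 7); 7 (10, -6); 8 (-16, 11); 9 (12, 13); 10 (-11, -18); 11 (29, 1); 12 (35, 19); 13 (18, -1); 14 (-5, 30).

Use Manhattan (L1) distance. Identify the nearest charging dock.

2

Distances from (-3, 0):
1: |34| + |-3| = 34 + 3 = 37
2: |-1| + |0| = 1 + 0 = 1
3: |-7| + |10| = 7 + 10 = 17
4: |-10| + |-6| = 10 + 6 = 16
5: |-7| + |4| = 7 + 4 = 11
6: |-13| + |7| = 13 + 7 = 20
7: |13| + |-6| = 13 + 6 = 19
8: |-13| + |11| = 13 + 11 = 24
9: |15| + |13| = 15 + 13 = 28
10: |-8| + |-18| = 8 + 18 = 26
11: |32| + |1| = 32 + 1 = 33
12: |38| + |19| = 38 + 19 = 57
13: |21| + |-1| = 21 + 1 = 22
14: |-2| + |30| = 2 + 30 = 32
Minimum: 2 at 1.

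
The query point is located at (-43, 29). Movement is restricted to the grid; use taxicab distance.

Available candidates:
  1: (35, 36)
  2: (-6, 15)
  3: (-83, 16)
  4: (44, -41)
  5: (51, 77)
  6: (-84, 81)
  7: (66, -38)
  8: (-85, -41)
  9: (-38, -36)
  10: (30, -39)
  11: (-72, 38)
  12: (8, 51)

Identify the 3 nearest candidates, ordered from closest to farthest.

Distances from (-43, 29):
1: |78| + |7| = 78 + 7 = 85
2: |37| + |-14| = 37 + 14 = 51
3: |-40| + |-13| = 40 + 13 = 53
4: |87| + |-70| = 87 + 70 = 157
5: |94| + |48| = 94 + 48 = 142
6: |-41| + |52| = 41 + 52 = 93
7: |109| + |-67| = 109 + 67 = 176
8: |-42| + |-70| = 42 + 70 = 112
9: |5| + |-65| = 5 + 65 = 70
10: |73| + |-68| = 73 + 68 = 141
11: |-29| + |9| = 29 + 9 = 38
12: |51| + |22| = 51 + 22 = 73
Sorted: 11 (38) < 2 (51) < 3 (53) < 9 (70) < 12 (73) < …

11, 2, 3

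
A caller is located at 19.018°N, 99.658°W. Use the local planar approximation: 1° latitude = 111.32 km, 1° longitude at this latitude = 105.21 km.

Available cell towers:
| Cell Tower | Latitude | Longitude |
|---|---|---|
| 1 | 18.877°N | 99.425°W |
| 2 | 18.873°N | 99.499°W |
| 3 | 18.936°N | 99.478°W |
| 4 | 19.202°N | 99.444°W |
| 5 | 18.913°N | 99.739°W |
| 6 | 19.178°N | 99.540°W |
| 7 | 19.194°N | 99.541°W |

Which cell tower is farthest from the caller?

Distances from 19.018°N, 99.658°W:
1: √((-0.141·111.32)² + (0.233·105.21)²) = √(246.36818 + 600.93276) = 29.108 km
2: √((-0.145·111.32)² + (0.159·105.21)²) = √(260.54479 + 279.83903) = 23.246 km
3: √((-0.082·111.32)² + (0.180·105.21)²) = √(83.32477 + 358.64027) = 21.023 km
4: √((0.184·111.32)² + (0.214·105.21)²) = √(419.54837 + 506.92252) = 30.438 km
5: √((-0.105·111.32)² + (-0.081·105.21)²) = √(136.62337 + 72.62465) = 14.465 km
6: √((0.160·111.32)² + (0.118·105.21)²) = √(317.23885 + 154.12676) = 21.711 km
7: √((0.176·111.32)² + (0.117·105.21)²) = √(383.85900 + 151.52551) = 23.138 km
Maximum: 4 at 30.438 km.

4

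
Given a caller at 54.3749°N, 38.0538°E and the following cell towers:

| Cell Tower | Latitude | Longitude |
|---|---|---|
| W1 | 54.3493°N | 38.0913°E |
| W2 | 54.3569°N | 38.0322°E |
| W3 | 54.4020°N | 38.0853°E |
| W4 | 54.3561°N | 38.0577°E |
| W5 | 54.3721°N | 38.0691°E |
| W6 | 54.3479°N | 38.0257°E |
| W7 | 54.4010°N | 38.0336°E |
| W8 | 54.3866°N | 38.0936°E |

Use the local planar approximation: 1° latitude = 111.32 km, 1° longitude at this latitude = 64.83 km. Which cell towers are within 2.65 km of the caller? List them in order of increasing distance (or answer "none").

W5, W4, W2

Distances from 54.3749°N, 38.0538°E:
W1: √((-0.0256·111.32)² + (0.0375·64.83)²) = √(8.121314 + 5.910369) = 3.7459 km
W2: √((-0.0180·111.32)² + (-0.0216·64.83)²) = √(4.015054 + 1.960919) = 2.4446 km
W3: √((0.0271·111.32)² + (0.0315·64.83)²) = √(9.100913 + 4.170356) = 3.6430 km
W4: √((-0.0188·111.32)² + (0.0039·64.83)²) = √(4.379879 + 0.063927) = 2.1080 km
W5: √((-0.0028·111.32)² + (0.0153·64.83)²) = √(0.097154 + 0.983864) = 1.0397 km
W6: √((-0.0270·111.32)² + (-0.0281·64.83)²) = √(9.033872 + 3.318675) = 3.5146 km
W7: √((0.0261·111.32)² + (-0.0202·64.83)²) = √(8.441651 + 1.714963) = 3.1869 km
W8: √((0.0117·111.32)² + (0.0398·64.83)²) = √(1.696360 + 6.657607) = 2.8903 km
Threshold 2.65 km: W5 (1.0397 km), W4 (2.1080 km), W2 (2.4446 km) are within range.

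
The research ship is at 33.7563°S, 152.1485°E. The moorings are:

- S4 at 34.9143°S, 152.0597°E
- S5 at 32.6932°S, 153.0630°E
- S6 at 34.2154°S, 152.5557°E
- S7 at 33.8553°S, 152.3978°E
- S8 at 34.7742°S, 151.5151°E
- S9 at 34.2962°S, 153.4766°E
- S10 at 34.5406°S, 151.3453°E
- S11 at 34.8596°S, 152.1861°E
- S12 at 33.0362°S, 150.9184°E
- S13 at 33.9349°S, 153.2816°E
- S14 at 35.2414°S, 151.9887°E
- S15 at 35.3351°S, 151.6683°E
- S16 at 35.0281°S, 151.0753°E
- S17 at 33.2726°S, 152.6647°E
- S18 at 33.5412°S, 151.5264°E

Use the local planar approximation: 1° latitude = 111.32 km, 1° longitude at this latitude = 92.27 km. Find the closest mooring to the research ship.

S7

Distances from 33.7563°S, 152.1485°E:
S4: √((-1.1580·111.32)² + (-0.0888·92.27)²) = √(16617.416841 + 67.134688) = 129.1687 km
S5: √((1.0631·111.32)² + (0.9145·92.27)²) = √(14005.371449 + 7120.138816) = 145.3462 km
S6: √((-0.4591·111.32)² + (0.4072·92.27)²) = √(2611.926676 + 1411.681034) = 63.4319 km
S7: √((-0.0990·111.32)² + (0.2493·92.27)²) = √(121.455388 + 529.133914) = 25.5067 km
S8: √((-1.0179·111.32)² + (-0.6334·92.27)²) = √(12839.751664 + 3415.679862) = 127.4968 km
S9: √((-0.5399·111.32)² + (1.3281·92.27)²) = √(3612.210496 + 15016.979732) = 136.4888 km
S10: √((-0.7843·111.32)² + (-0.8032·92.27)²) = √(7622.735058 + 5492.479452) = 114.5217 km
S11: √((-1.1033·111.32)² + (0.0376·92.27)²) = √(15084.594208 + 12.036403) = 122.8683 km
S12: √((0.7201·111.32)² + (-1.2301·92.27)²) = √(6425.871213 + 12882.551231) = 138.9547 km
S13: √((-0.1786·111.32)² + (1.1331·92.27)²) = √(395.284063 + 10930.940248) = 106.4247 km
S14: √((-1.4851·111.32)² + (-0.1598·92.27)²) = √(27331.142814 + 217.407535) = 165.9776 km
S15: √((-1.5788·111.32)² + (-0.4802·92.27)²) = √(30888.771128 + 1963.203649) = 181.2511 km
S16: √((-1.2718·111.32)² + (-1.0732·92.27)²) = √(20043.983503 + 9805.785056) = 172.7709 km
S17: √((0.4837·111.32)² + (0.5162·92.27)²) = √(2899.336147 + 2268.595371) = 71.8883 km
S18: √((0.2151·111.32)² + (-0.6221·92.27)²) = √(573.359768 + 3294.893973) = 62.1953 km
Minimum: S7 at 25.5067 km.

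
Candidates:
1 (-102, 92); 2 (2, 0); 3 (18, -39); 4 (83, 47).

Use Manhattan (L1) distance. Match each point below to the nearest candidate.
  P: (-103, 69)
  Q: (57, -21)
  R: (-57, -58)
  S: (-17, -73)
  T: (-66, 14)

P at (-103, 69):
  1: 24
  2: 174
  3: 229
  4: 208
  → nearest: 1 (24)
Q at (57, -21):
  1: 272
  2: 76
  3: 57
  4: 94
  → nearest: 3 (57)
R at (-57, -58):
  1: 195
  2: 117
  3: 94
  4: 245
  → nearest: 3 (94)
S at (-17, -73):
  1: 250
  2: 92
  3: 69
  4: 220
  → nearest: 3 (69)
T at (-66, 14):
  1: 114
  2: 82
  3: 137
  4: 182
  → nearest: 2 (82)

P→1; Q→3; R→3; S→3; T→2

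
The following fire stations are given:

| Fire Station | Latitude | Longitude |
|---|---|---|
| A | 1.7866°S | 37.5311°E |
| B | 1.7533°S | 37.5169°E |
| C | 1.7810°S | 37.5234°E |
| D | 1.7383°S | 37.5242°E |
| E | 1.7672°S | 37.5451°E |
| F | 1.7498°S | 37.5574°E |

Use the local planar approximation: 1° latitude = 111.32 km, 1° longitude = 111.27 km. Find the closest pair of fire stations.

A and C

Pairwise distances:
A–B: 4.0296 km
A–C: 1.0596 km
A–D: 5.4313 km
A–E: 2.6628 km
A–F: 5.0345 km
B–C: 3.1672 km
B–D: 1.8569 km
B–E: 3.4986 km
B–F: 4.5232 km
C–D: 4.7542 km
C–E: 2.8618 km
C–F: 5.1357 km
D–E: 3.9697 km
D–F: 3.9097 km
E–F: 2.3717 km
Closest pair: A–C at 1.0596 km.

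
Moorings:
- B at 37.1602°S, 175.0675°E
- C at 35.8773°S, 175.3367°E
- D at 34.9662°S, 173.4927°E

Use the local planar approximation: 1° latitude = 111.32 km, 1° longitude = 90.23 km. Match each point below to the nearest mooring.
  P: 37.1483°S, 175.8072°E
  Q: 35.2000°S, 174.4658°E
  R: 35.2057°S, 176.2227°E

P→B; Q→D; R→C

P at 37.1483°S, 175.8072°E:
  B: √((-0.0119·111.32)² + (-0.7397·90.23)²) = √(1.754851 + 4454.645536) = 66.7563 km
  C: √((1.2710·111.32)² + (-0.4705·90.23)²) = √(20018.774911 + 1802.275464) = 147.7195 km
  D: √((2.1821·111.32)² + (-2.3145·90.23)²) = √(59005.934647 + 43613.032490) = 320.3420 km
  → nearest: B (66.7563 km)
Q at 35.2000°S, 174.4658°E:
  B: √((-1.9602·111.32)² + (0.6017·90.23)²) = √(47615.370179 + 2947.555137) = 224.8620 km
  C: √((-0.6773·111.32)² + (0.8709·90.23)²) = √(5684.713038 + 6175.021810) = 108.9024 km
  D: √((0.2338·111.32)² + (-0.9731·90.23)²) = √(677.384740 + 7709.333971) = 91.5790 km
  → nearest: D (91.5790 km)
R at 35.2057°S, 176.2227°E:
  B: √((-1.9545·111.32)² + (-1.1552·90.23)²) = √(47338.854516 + 10864.663382) = 241.2541 km
  C: √((-0.6716·111.32)² + (-0.8860·90.23)²) = √(5589.433201 + 6391.007961) = 109.4552 km
  D: √((0.2395·111.32)² + (-2.7300·90.23)²) = √(710.816386 + 60677.434318) = 247.7665 km
  → nearest: C (109.4552 km)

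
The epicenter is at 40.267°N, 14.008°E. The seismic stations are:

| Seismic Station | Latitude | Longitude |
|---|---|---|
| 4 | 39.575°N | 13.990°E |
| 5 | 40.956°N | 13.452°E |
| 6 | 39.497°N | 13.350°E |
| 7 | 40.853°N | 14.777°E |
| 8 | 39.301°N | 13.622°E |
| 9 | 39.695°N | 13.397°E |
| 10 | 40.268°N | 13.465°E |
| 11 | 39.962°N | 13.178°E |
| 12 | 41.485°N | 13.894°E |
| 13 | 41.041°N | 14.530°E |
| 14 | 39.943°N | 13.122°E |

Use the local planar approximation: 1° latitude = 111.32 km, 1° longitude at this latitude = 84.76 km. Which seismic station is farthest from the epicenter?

Distances from 40.267°N, 14.008°E:
4: √((-0.692·111.32)² + (-0.018·84.76)²) = √(5934.15088 + 2.32770) = 77.049 km
5: √((0.689·111.32)² + (-0.556·84.76)²) = √(5882.81023 + 2220.91266) = 90.021 km
6: √((-0.770·111.32)² + (-0.658·84.76)²) = √(7347.30123 + 3110.52491) = 102.264 km
7: √((0.586·111.32)² + (0.769·84.76)²) = √(4255.41213 + 4248.48976) = 92.217 km
8: √((-0.966·111.32)² + (-0.386·84.76)²) = √(11563.80203 + 1070.42565) = 112.402 km
9: √((-0.572·111.32)² + (-0.611·84.76)²) = √(4054.51072 + 2682.03423) = 82.076 km
10: √((0.001·111.32)² + (-0.543·84.76)²) = √(0.01239 + 2118.27117) = 46.025 km
11: √((-0.305·111.32)² + (-0.830·84.76)²) = √(1152.77905 + 4949.23506) = 78.115 km
12: √((1.218·111.32)² + (-0.114·84.76)²) = √(18384.04066 + 93.36661) = 135.932 km
13: √((0.774·111.32)² + (0.522·84.76)²) = √(7423.83510 + 1957.59525) = 96.858 km
14: √((-0.324·111.32)² + (-0.886·84.76)²) = √(1300.87754 + 5639.61348) = 83.310 km
Maximum: 12 at 135.932 km.

12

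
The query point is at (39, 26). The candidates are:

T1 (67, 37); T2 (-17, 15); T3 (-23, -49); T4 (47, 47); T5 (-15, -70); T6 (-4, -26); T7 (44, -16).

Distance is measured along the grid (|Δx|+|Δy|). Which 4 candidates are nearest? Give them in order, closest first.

Distances from (39, 26):
T1: |28| + |11| = 28 + 11 = 39
T2: |-56| + |-11| = 56 + 11 = 67
T3: |-62| + |-75| = 62 + 75 = 137
T4: |8| + |21| = 8 + 21 = 29
T5: |-54| + |-96| = 54 + 96 = 150
T6: |-43| + |-52| = 43 + 52 = 95
T7: |5| + |-42| = 5 + 42 = 47
Sorted: T4 (29) < T1 (39) < T7 (47) < T2 (67) < T6 (95) < T3 (137) < …

T4, T1, T7, T2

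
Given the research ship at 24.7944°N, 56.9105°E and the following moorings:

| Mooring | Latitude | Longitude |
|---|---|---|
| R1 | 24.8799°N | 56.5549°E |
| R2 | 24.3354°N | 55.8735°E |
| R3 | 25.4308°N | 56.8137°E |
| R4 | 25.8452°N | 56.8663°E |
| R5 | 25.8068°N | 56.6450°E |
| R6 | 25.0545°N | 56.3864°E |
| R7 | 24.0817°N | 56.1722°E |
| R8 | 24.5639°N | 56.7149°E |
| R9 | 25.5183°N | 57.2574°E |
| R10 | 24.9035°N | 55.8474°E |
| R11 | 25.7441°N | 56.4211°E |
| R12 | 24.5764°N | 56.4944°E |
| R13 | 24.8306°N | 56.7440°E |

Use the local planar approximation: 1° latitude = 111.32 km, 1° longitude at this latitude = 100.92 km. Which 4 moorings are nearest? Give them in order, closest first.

Distances from 24.7944°N, 56.9105°E:
R1: √((0.0855·111.32)² + (-0.3556·100.92)²) = √(90.589659 + 1287.887679) = 37.1279 km
R2: √((-0.4590·111.32)² + (-1.0370·100.92)²) = √(2610.788953 + 10952.468088) = 116.4614 km
R3: √((0.6364·111.32)² + (-0.0968·100.92)²) = √(5018.879137 + 95.434455) = 71.5144 km
R4: √((1.0508·111.32)² + (-0.0442·100.92)²) = √(13683.163726 + 19.897523) = 117.0601 km
R5: √((1.0124·111.32)² + (-0.2655·100.92)²) = √(12701.372947 + 717.932369) = 115.8417 km
R6: √((0.2601·111.32)² + (-0.5241·100.92)²) = √(838.353342 + 2797.581859) = 60.2987 km
R7: √((-0.7127·111.32)² + (-0.7383·100.92)²) = √(6294.480797 + 5551.626249) = 108.8398 km
R8: √((-0.2305·111.32)² + (-0.1956·100.92)²) = √(658.397624 + 389.665705) = 32.3738 km
R9: √((0.7239·111.32)² + (0.3469·100.92)²) = √(6493.869376 + 1225.640444) = 87.8607 km
R10: √((0.1091·111.32)² + (-1.0631·100.92)²) = √(147.501316 + 11510.726102) = 107.9733 km
R11: √((0.9497·111.32)² + (-0.4894·100.92)²) = √(11176.846110 + 2439.396598) = 116.6887 km
R12: √((-0.2180·111.32)² + (-0.4161·100.92)²) = √(588.924175 + 1763.396260) = 48.5007 km
R13: √((0.0362·111.32)² + (-0.1665·100.92)²) = √(16.239159 + 282.346858) = 17.2796 km
Sorted: R13 (17.2796 km) < R8 (32.3738 km) < R1 (37.1279 km) < R12 (48.5007 km) < R6 (60.2987 km) < R3 (71.5144 km) < …

R13, R8, R1, R12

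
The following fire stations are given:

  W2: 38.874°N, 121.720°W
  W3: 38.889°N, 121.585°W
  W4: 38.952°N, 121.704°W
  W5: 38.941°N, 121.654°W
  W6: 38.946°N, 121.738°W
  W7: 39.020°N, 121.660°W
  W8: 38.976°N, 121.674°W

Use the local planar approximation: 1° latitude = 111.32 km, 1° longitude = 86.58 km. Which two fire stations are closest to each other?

Pairwise distances:
W2–W3: √((0.015·111.32)² + (0.135·86.58)²) = √(2.78823 + 136.61636) = 11.807 km
W2–W4: √((0.078·111.32)² + (0.016·86.58)²) = √(75.39379 + 1.91900) = 8.793 km
W2–W5: √((0.067·111.32)² + (0.066·86.58)²) = √(55.62833 + 32.65300) = 9.396 km
W2–W6: √((0.072·111.32)² + (-0.018·86.58)²) = √(64.24087 + 2.42874) = 8.165 km
W2–W7: √((0.146·111.32)² + (0.060·86.58)²) = √(264.15091 + 26.98595) = 17.063 km
W2–W8: √((0.102·111.32)² + (0.046·86.58)²) = √(128.92785 + 15.86174) = 12.033 km
W3–W4: √((0.063·111.32)² + (-0.119·86.58)²) = √(49.18441 + 106.15222) = 12.463 km
W3–W5: √((0.052·111.32)² + (-0.069·86.58)²) = √(33.50835 + 35.68891) = 8.318 km
W3–W6: √((0.057·111.32)² + (-0.153·86.58)²) = √(40.26207 + 175.47612) = 14.688 km
W3–W7: √((0.131·111.32)² + (-0.075·86.58)²) = √(212.66156 + 42.16554) = 15.963 km
W3–W8: √((0.087·111.32)² + (-0.089·86.58)²) = √(93.79613 + 59.37658) = 12.376 km
W4–W5: √((-0.011·111.32)² + (0.050·86.58)²) = √(1.49945 + 18.74024) = 4.499 km
W4–W6: √((-0.006·111.32)² + (-0.034·86.58)²) = √(0.44612 + 8.66549) = 3.019 km
W4–W7: √((0.068·111.32)² + (0.044·86.58)²) = √(57.30127 + 14.51244) = 8.474 km
W4–W8: √((0.024·111.32)² + (0.030·86.58)²) = √(7.13787 + 6.74649) = 3.726 km
W5–W6: √((0.005·111.32)² + (-0.084·86.58)²) = √(0.30980 + 52.89246) = 7.294 km
W5–W7: √((0.079·111.32)² + (-0.006·86.58)²) = √(77.33936 + 0.26986) = 8.810 km
W5–W8: √((0.035·111.32)² + (-0.020·86.58)²) = √(15.18037 + 2.99844) = 4.264 km
W6–W7: √((0.074·111.32)² + (0.078·86.58)²) = √(67.85937 + 45.60625) = 10.652 km
W6–W8: √((0.030·111.32)² + (0.064·86.58)²) = √(11.15293 + 30.70401) = 6.470 km
W7–W8: √((-0.044·111.32)² + (-0.014·86.58)²) = √(23.99119 + 1.46923) = 5.046 km
Closest pair: W4–W6 at 3.019 km.

W4 and W6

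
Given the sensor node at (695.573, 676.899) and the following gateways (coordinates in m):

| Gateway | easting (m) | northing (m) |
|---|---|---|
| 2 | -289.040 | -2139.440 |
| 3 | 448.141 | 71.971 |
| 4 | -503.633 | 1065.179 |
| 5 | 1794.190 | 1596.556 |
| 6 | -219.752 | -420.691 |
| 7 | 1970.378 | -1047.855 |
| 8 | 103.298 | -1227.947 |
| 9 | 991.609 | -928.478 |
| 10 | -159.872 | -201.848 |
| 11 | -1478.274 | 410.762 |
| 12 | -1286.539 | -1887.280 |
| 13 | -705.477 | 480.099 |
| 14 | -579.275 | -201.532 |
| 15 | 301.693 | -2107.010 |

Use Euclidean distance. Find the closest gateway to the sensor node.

3

Distances from (695.573, 676.899):
2: √((-984.613)² + (-2816.339)²) = √(969462.75977 + 7931765.36292) = 2983.493 m
3: √((-247.432)² + (-604.928)²) = √(61222.59462 + 365937.88518) = 653.575 m
4: √((-1199.206)² + (388.280)²) = √(1438095.03044 + 150761.35840) = 1260.498 m
5: √((1098.617)² + (919.657)²) = √(1206959.31269 + 845768.99765) = 1432.735 m
6: √((-915.325)² + (-1097.590)²) = √(837819.85563 + 1204703.80810) = 1429.169 m
7: √((1274.805)² + (-1724.754)²) = √(1625127.78802 + 2974776.36052) = 2144.739 m
8: √((-592.275)² + (-1904.846)²) = √(350789.67562 + 3628438.28372) = 1994.800 m
9: √((296.036)² + (-1605.377)²) = √(87637.31330 + 2577235.31213) = 1632.444 m
10: √((-855.445)² + (-878.747)²) = √(731786.14802 + 772196.29001) = 1226.370 m
11: √((-2173.847)² + (-266.137)²) = √(4725610.77941 + 70828.90277) = 2190.078 m
12: √((-1982.112)² + (-2564.179)²) = √(3928767.98054 + 6575013.94404) = 3240.954 m
13: √((-1401.050)² + (-196.800)²) = √(1962941.10250 + 38730.24000) = 1414.804 m
14: √((-1274.848)² + (-878.431)²) = √(1625237.42310 + 771641.02176) = 1548.186 m
15: √((-393.880)² + (-2783.909)²) = √(155141.45440 + 7750149.32028) = 2811.635 m
Minimum: 3 at 653.575 m.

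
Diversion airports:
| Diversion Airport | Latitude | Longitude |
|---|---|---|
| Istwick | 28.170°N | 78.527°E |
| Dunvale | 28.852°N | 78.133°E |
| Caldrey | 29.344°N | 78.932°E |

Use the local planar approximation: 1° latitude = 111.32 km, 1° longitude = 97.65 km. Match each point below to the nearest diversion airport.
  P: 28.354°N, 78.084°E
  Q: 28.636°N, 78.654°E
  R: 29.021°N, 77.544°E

P→Istwick; Q→Istwick; R→Dunvale

P at 28.354°N, 78.084°E:
  Istwick: √((-0.184·111.32)² + (0.443·97.65)²) = √(419.54837 + 1871.33676) = 47.863 km
  Dunvale: √((0.498·111.32)² + (0.049·97.65)²) = √(3073.30088 + 22.89479) = 55.643 km
  Caldrey: √((0.990·111.32)² + (0.848·97.65)²) = √(12145.53877 + 6857.03237) = 137.850 km
  → nearest: Istwick (47.863 km)
Q at 28.636°N, 78.654°E:
  Istwick: √((-0.466·111.32)² + (-0.127·97.65)²) = √(2691.02808 + 153.79844) = 53.337 km
  Dunvale: √((0.216·111.32)² + (-0.521·97.65)²) = √(578.16780 + 2588.33176) = 56.272 km
  Caldrey: √((0.708·111.32)² + (0.278·97.65)²) = √(6211.73487 + 736.94332) = 83.359 km
  → nearest: Istwick (53.337 km)
R at 29.021°N, 77.544°E:
  Istwick: √((-0.851·111.32)² + (0.983·97.65)²) = √(8974.40192 + 9214.07050) = 134.865 km
  Dunvale: √((-0.169·111.32)² + (0.589·97.65)²) = √(353.93198 + 3308.07300) = 60.515 km
  Caldrey: √((0.323·111.32)² + (1.388·97.65)²) = √(1292.85982 + 18370.60366) = 140.226 km
  → nearest: Dunvale (60.515 km)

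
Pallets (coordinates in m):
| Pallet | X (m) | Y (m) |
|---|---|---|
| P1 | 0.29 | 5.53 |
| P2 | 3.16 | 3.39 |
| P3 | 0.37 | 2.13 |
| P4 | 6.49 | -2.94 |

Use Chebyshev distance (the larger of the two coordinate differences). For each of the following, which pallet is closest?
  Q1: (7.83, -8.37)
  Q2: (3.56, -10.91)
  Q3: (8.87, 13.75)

Q1 at (7.83, -8.37):
  P1: max(|-7.54|, |13.90|) = 13.90 m
  P2: max(|-4.67|, |11.76|) = 11.76 m
  P3: max(|-7.46|, |10.50|) = 10.50 m
  P4: max(|-1.34|, |5.43|) = 5.43 m
  → nearest: P4 (5.43 m)
Q2 at (3.56, -10.91):
  P1: max(|-3.27|, |16.44|) = 16.44 m
  P2: max(|-0.40|, |14.30|) = 14.30 m
  P3: max(|-3.19|, |13.04|) = 13.04 m
  P4: max(|2.93|, |7.97|) = 7.97 m
  → nearest: P4 (7.97 m)
Q3 at (8.87, 13.75):
  P1: max(|-8.58|, |-8.22|) = 8.58 m
  P2: max(|-5.71|, |-10.36|) = 10.36 m
  P3: max(|-8.50|, |-11.62|) = 11.62 m
  P4: max(|-2.38|, |-16.69|) = 16.69 m
  → nearest: P1 (8.58 m)

Q1→P4; Q2→P4; Q3→P1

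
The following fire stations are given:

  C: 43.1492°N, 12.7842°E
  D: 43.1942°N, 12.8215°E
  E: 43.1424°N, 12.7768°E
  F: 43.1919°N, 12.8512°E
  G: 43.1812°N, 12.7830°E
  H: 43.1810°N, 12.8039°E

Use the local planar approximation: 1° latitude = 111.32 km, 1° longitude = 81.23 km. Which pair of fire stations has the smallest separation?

Pairwise distances:
C–D: 5.8544 km
C–E: 0.9666 km
C–F: 7.2259 km
C–G: 3.5636 km
C–H: 3.8849 km
D–E: 6.8143 km
D–F: 2.4261 km
D–G: 3.4460 km
D–H: 2.0501 km
E–F: 8.1785 km
E–G: 4.3485 km
E–H: 4.8280 km
F–G: 5.6665 km
F–H: 4.0292 km
G–H: 1.6979 km
Closest pair: C–E at 0.9666 km.

C and E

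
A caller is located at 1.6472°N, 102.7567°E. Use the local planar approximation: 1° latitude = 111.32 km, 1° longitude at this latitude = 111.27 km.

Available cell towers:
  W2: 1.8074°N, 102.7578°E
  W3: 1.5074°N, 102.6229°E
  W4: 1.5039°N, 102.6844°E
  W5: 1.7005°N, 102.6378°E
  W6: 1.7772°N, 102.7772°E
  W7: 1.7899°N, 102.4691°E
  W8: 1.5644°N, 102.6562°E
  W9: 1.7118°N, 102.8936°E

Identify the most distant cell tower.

Distances from 1.6472°N, 102.7567°E:
W2: √((0.1602·111.32)² + (0.0011·111.27)²) = √(318.032438 + 0.014981) = 17.8339 km
W3: √((-0.1398·111.32)² + (-0.1338·111.27)²) = √(242.192527 + 221.650341) = 21.5370 km
W4: √((-0.1433·111.32)² + (-0.0723·111.27)²) = √(254.471281 + 64.719145) = 17.8659 km
W5: √((0.0533·111.32)² + (-0.1189·111.27)²) = √(35.204713 + 175.032979) = 14.4996 km
W6: √((0.1300·111.32)² + (0.0205·111.27)²) = √(209.427207 + 5.203121) = 14.6503 km
W7: √((0.1427·111.32)² + (-0.2876·111.27)²) = √(252.344789 + 1024.080130) = 35.7271 km
W8: √((-0.0828·111.32)² + (-0.1005·111.27)²) = √(84.958546 + 125.051326) = 14.4917 km
W9: √((0.0646·111.32)² + (0.1369·111.27)²) = √(51.714393 + 232.040115) = 16.8450 km
Maximum: W7 at 35.7271 km.

W7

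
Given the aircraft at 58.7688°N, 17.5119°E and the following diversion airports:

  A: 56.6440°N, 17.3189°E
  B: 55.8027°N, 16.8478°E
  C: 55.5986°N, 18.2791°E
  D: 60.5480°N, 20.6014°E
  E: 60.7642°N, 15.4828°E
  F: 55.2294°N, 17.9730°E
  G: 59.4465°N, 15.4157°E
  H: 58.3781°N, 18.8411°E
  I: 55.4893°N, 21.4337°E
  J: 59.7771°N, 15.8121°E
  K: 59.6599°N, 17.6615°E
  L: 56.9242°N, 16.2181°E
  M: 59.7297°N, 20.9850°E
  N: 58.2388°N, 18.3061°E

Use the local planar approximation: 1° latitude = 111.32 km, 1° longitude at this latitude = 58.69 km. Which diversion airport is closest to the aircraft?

N

Distances from 58.7688°N, 17.5119°E:
A: √((-2.1248·111.32)² + (-0.1930·58.69)²) = √(55947.735200 + 128.304780) = 236.8038 km
B: √((-2.9661·111.32)² + (-0.6641·58.69)²) = √(109022.961010 + 1519.130837) = 332.4787 km
C: √((-3.1702·111.32)² + (0.7672·58.69)²) = √(124543.113496 + 2027.427847) = 355.7675 km
D: √((1.7792·111.32)² + (3.0895·58.69)²) = √(39227.979090 + 32877.941481) = 268.5255 km
E: √((1.9954·111.32)² + (-2.0291·58.69)²) = √(49340.816398 + 14181.922925) = 252.0372 km
F: √((-3.5394·111.32)² + (0.4611·58.69)²) = √(155240.734340 + 732.349625) = 394.9343 km
G: √((0.6777·111.32)² + (-2.0962·58.69)²) = √(5691.429579 + 15135.391263) = 144.3150 km
H: √((-0.3907·111.32)² + (1.3292·58.69)²) = √(1891.617041 + 6085.676804) = 89.3157 km
I: √((-3.2795·111.32)² + (3.9218·58.69)²) = √(133278.981667 + 52978.432370) = 431.5755 km
J: √((1.0083·111.32)² + (-1.6998·58.69)²) = √(12598.705659 + 9952.309396) = 150.1700 km
K: √((0.8911·111.32)² + (0.1496·58.69)²) = √(9840.094804 + 77.088821) = 99.5851 km
L: √((-1.8446·111.32)² + (-1.2938·58.69)²) = √(42164.873714 + 5765.839017) = 218.9308 km
M: √((0.9609·111.32)² + (3.4731·58.69)²) = √(11442.022096 + 41549.212330) = 230.1983 km
N: √((-0.5300·111.32)² + (0.7942·58.69)²) = √(3480.952800 + 2172.641068) = 75.1904 km
Minimum: N at 75.1904 km.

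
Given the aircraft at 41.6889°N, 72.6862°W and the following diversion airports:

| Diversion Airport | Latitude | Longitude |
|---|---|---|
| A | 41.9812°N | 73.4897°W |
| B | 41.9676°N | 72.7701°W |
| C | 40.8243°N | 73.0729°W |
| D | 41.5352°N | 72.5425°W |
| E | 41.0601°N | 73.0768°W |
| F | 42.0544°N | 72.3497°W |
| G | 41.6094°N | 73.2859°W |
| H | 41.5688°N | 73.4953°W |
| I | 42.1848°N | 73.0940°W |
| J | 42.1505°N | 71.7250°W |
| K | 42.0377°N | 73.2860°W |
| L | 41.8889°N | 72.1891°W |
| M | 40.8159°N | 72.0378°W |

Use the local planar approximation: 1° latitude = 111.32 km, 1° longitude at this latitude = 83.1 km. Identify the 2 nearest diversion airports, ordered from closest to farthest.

Distances from 41.6889°N, 72.6862°W:
A: √((0.2923·111.32)² + (-0.8035·83.1)²) = √(1058.775848 + 4458.346410) = 74.2773 km
B: √((0.2787·111.32)² + (-0.0839·83.1)²) = √(962.543427 + 48.610039) = 31.7986 km
C: √((-0.8646·111.32)² + (-0.3867·83.1)²) = √(9263.537367 + 1032.643443) = 101.4701 km
D: √((-0.1537·111.32)² + (0.1437·83.1)²) = √(292.748130 + 142.598706) = 20.8650 km
E: √((-0.6288·111.32)² + (-0.3906·83.1)²) = √(4899.722244 + 1053.577592) = 77.1576 km
F: √((0.3655·111.32)² + (0.3365·83.1)²) = √(1655.469401 + 781.937758) = 49.3701 km
G: √((-0.0795·111.32)² + (-0.5997·83.1)²) = √(78.321438 + 2483.534202) = 50.6148 km
H: √((-0.1201·111.32)² + (-0.8091·83.1)²) = √(178.744386 + 4520.707935) = 68.5526 km
I: √((0.4959·111.32)² + (-0.4078·83.1)²) = √(3047.436128 + 1148.408744) = 64.7753 km
J: √((0.4616·111.32)² + (0.9612·83.1)²) = √(2640.450289 + 6380.130646) = 94.9767 km
K: √((0.3488·111.32)² + (-0.5998·83.1)²) = √(1507.645889 + 2484.362530) = 63.1823 km
L: √((0.2000·111.32)² + (0.4971·83.1)²) = √(495.685696 + 1706.434307) = 46.9268 km
M: √((-0.8730·111.32)² + (0.6484·83.1)²) = √(9444.411095 + 2903.274235) = 111.1201 km
Sorted: D (20.8650 km) < B (31.7986 km) < L (46.9268 km) < F (49.3701 km) < …

D, B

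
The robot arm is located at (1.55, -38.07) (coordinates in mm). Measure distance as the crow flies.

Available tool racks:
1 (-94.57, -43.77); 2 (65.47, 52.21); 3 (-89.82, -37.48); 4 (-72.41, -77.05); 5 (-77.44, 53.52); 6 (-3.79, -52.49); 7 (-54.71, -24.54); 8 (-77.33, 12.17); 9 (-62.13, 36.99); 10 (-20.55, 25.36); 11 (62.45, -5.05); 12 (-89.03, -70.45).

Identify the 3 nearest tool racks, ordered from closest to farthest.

6, 7, 10

Distances from (1.55, -38.07):
1: 96.29 mm
2: 110.62 mm
3: 91.37 mm
4: 83.60 mm
5: 120.95 mm
6: 15.38 mm
7: 57.86 mm
8: 93.52 mm
9: 98.43 mm
10: 67.17 mm
11: 69.28 mm
12: 96.19 mm
Sorted: 6 (15.38 mm) < 7 (57.86 mm) < 10 (67.17 mm) < 11 (69.28 mm) < 4 (83.60 mm) < …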